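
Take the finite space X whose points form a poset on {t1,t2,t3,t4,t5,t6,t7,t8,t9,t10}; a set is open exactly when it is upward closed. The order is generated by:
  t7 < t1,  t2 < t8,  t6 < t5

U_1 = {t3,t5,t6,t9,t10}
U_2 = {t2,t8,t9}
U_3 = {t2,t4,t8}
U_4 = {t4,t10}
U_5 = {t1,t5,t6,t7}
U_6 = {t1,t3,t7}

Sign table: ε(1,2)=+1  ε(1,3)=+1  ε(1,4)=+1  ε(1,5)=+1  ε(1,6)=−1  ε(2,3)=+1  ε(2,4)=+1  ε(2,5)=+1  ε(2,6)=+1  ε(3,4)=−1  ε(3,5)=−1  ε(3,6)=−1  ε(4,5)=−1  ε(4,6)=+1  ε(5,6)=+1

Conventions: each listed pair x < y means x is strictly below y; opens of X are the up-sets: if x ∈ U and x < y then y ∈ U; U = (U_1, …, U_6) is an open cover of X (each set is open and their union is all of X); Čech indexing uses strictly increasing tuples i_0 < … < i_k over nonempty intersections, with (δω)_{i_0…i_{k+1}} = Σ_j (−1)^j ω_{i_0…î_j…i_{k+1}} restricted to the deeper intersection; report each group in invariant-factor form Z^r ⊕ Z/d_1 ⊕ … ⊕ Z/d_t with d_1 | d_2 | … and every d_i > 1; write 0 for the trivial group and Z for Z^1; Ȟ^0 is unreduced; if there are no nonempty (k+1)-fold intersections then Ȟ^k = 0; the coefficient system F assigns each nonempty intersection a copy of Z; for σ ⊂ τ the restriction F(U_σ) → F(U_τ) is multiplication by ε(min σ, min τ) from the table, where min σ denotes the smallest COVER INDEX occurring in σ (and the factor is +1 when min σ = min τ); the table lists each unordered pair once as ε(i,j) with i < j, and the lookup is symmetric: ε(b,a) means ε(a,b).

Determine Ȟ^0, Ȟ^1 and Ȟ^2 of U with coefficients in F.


cover nerve:
  U12={t9} U14={t10} U15={t5,t6} U16={t3} U23={t2,t8} U34={t4} U56={t1,t7}
C dims 6,7; δ0: rk 6, SNF 1^5·2
Ȟ^0: (6−6)−0=0 ⇒ 0
Ȟ^1: (7−0)−6=1 plus torsion [2] ⇒ Z ⊕ Z/2
Ȟ^2: (0−0)−0=0 ⇒ 0

Ȟ^0 = 0,  Ȟ^1 = Z ⊕ Z/2,  Ȟ^2 = 0


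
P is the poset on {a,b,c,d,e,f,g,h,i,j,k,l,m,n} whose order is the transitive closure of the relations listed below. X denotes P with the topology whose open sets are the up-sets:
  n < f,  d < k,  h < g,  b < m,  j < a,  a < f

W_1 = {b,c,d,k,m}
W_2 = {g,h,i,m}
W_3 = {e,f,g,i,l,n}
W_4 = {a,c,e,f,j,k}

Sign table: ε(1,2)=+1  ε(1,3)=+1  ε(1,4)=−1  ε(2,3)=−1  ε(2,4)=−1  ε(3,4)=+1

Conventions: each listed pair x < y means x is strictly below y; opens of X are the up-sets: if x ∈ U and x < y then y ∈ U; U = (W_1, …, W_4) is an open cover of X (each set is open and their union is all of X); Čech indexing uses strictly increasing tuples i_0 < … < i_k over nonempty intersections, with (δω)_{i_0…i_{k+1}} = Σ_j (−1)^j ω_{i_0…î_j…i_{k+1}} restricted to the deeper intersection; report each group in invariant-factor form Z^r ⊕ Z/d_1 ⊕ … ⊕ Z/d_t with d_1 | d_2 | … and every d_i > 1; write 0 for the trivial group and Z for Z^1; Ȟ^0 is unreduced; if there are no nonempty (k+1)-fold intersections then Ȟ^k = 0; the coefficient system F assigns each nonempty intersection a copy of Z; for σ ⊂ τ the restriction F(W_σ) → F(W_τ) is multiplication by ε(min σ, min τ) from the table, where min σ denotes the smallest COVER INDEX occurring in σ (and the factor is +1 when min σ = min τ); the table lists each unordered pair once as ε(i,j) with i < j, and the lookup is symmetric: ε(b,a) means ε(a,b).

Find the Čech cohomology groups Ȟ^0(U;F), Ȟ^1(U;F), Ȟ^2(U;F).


Ȟ^0 = Z, Ȟ^1 = Z, Ȟ^2 = 0

cover nerve:
  W12={m} W14={c,k} W23={g,i} W34={e,f}
C dims 4,4; δ0: rk 3, SNF 1^3
Ȟ^0: (4−3)−0=1 ⇒ Z
Ȟ^1: (4−0)−3=1 ⇒ Z
Ȟ^2: (0−0)−0=0 ⇒ 0


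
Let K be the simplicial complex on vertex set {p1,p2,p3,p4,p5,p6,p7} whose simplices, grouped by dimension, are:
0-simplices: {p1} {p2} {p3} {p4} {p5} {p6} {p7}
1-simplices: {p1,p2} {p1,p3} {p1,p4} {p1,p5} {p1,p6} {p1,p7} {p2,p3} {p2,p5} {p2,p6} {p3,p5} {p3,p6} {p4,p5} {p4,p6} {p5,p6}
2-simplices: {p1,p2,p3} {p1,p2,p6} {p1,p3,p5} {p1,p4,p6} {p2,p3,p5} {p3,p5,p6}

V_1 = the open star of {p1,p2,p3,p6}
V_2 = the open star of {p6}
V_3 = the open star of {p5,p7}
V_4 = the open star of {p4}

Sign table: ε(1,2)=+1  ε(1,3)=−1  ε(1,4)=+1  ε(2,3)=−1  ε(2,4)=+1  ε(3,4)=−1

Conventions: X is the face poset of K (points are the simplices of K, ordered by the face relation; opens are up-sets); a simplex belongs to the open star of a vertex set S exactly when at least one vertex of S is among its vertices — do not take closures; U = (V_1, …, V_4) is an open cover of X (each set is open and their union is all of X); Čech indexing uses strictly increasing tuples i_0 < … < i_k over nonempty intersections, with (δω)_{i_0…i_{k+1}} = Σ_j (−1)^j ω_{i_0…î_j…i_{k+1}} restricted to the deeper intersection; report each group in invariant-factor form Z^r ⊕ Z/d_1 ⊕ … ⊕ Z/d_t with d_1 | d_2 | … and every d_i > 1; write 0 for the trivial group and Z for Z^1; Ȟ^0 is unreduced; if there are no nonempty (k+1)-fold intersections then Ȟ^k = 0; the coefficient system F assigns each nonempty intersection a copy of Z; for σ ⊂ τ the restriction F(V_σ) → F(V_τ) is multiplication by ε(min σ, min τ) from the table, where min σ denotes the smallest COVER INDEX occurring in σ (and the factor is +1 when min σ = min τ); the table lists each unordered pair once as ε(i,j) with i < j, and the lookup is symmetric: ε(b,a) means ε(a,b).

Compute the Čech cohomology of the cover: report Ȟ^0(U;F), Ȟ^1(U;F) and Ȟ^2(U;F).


Ȟ^0 = Z, Ȟ^1 = Z, Ȟ^2 = 0

intersection data:
  V1={{p1},{p2},{p3},{p6},{p1,p2},{p1,p3},{p1,p4},{p1,p5},{p1,p6},{p1,p7},{p2,p3},{p2,p5},{p2,p6},{p3,p5},{p3,p6},{p4,p6},{p5,p6},{p1,p2,p3},{p1,p2,p6},{p1,p3,p5},{p1,p4,p6},{p2,p3,p5},{p3,p5,p6}} V2={{p6},{p1,p6},{p2,p6},{p3,p6},{p4,p6},{p5,p6},{p1,p2,p6},{p1,p4,p6},{p3,p5,p6}} V3={{p5},{p7},{p1,p5},{p1,p7},{p2,p5},{p3,p5},{p4,p5},{p5,p6},{p1,p3,p5},{p2,p3,p5},{p3,p5,p6}} V4={{p4},{p1,p4},{p4,p5},{p4,p6},{p1,p4,p6}}
  V12={{p6},{p1,p6},{p2,p6},{p3,p6},{p4,p6},{p5,p6},{p1,p2,p6},{p1,p4,p6},{p3,p5,p6}} V13={{p1,p5},{p1,p7},{p2,p5},{p3,p5},{p5,p6},{p1,p3,p5},{p2,p3,p5},{p3,p5,p6}} V14={{p1,p4},{p4,p6},{p1,p4,p6}} V23={{p5,p6},{p3,p5,p6}} V24={{p4,p6},{p1,p4,p6}} V34={{p4,p5}}
  V123={{p5,p6},{p3,p5,p6}} V124={{p4,p6},{p1,p4,p6}}
C dims 4,6,2; δ0: rk 3, SNF 1^3; δ1: rk 2, SNF 1^2
Ȟ^0 = (4 − 3) − 0 = 1, so Ȟ^0 ≅ Z
Ȟ^1 = (6 − 2) − 3 = 1, so Ȟ^1 ≅ Z
Ȟ^2 = (2 − 0) − 2 = 0, so Ȟ^2 ≅ 0


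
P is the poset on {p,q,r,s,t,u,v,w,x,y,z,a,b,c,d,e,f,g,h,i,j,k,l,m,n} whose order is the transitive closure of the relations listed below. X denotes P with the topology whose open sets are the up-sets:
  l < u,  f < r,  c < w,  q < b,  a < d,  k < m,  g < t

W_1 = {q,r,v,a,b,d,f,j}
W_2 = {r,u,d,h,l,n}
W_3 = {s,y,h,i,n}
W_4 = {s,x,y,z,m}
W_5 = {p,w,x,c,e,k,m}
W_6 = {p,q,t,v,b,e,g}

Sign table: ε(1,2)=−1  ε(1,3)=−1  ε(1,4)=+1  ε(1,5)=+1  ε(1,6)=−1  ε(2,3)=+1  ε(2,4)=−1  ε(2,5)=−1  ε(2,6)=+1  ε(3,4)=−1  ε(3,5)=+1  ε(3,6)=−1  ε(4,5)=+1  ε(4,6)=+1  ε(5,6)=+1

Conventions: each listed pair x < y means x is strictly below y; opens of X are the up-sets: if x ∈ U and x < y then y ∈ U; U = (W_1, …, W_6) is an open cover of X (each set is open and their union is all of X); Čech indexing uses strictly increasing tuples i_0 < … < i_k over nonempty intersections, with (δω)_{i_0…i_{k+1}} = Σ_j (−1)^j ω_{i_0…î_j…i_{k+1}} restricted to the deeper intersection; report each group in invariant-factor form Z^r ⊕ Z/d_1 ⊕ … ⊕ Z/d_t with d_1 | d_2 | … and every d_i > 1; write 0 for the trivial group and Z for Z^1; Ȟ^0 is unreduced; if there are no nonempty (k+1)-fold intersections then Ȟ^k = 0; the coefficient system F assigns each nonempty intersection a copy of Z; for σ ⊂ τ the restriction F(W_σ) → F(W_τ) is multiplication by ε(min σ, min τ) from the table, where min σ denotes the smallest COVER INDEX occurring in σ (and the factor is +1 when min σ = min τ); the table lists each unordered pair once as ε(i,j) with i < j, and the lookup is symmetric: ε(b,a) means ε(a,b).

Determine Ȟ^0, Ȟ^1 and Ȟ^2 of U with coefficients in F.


intersection data:
  W12={r,d} W16={q,v,b} W23={h,n} W34={s,y} W45={x,m} W56={p,e}
C dims 6,6; δ0: rk 6, SNF 1^5·2
Ȟ^0 = (6 − 6) − 0 = 0, so Ȟ^0 ≅ 0
Ȟ^1 = (6 − 0) − 6 = 0 plus torsion [2], so Ȟ^1 ≅ Z/2
Ȟ^2 = (0 − 0) − 0 = 0, so Ȟ^2 ≅ 0

Ȟ^0 = 0,  Ȟ^1 = Z/2,  Ȟ^2 = 0


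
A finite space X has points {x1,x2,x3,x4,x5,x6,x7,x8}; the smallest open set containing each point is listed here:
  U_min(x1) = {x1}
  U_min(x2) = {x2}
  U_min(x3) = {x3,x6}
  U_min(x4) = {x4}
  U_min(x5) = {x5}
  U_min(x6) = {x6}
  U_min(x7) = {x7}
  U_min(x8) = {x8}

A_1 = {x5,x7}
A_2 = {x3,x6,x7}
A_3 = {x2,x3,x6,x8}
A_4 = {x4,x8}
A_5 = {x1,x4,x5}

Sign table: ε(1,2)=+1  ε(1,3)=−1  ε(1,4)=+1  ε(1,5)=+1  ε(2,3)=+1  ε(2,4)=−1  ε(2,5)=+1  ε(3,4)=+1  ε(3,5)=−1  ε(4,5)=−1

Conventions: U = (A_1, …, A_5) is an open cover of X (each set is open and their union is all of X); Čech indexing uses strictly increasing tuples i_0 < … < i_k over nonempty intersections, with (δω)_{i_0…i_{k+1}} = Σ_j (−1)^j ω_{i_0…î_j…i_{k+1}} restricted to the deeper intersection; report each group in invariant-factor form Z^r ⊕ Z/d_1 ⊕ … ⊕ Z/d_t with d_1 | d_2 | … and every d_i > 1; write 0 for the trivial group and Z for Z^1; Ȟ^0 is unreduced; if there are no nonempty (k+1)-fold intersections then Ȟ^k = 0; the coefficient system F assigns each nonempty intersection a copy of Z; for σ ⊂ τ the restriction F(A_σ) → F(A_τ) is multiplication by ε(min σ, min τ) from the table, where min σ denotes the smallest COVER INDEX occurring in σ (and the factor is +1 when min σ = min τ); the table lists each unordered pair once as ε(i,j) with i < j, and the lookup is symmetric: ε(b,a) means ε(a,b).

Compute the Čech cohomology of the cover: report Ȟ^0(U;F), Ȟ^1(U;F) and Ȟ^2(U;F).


nonempty intersections:
  A12={x7} A15={x5} A23={x3,x6} A34={x8} A45={x4}
C dims 5,5; δ0: rk 5, SNF 1^4·2
Ȟ^0: (5−5)−0=0 ⇒ 0
Ȟ^1: (5−0)−5=0 plus torsion [2] ⇒ Z/2
Ȟ^2: (0−0)−0=0 ⇒ 0

Ȟ^0 ≅ 0, Ȟ^1 ≅ Z/2, Ȟ^2 ≅ 0


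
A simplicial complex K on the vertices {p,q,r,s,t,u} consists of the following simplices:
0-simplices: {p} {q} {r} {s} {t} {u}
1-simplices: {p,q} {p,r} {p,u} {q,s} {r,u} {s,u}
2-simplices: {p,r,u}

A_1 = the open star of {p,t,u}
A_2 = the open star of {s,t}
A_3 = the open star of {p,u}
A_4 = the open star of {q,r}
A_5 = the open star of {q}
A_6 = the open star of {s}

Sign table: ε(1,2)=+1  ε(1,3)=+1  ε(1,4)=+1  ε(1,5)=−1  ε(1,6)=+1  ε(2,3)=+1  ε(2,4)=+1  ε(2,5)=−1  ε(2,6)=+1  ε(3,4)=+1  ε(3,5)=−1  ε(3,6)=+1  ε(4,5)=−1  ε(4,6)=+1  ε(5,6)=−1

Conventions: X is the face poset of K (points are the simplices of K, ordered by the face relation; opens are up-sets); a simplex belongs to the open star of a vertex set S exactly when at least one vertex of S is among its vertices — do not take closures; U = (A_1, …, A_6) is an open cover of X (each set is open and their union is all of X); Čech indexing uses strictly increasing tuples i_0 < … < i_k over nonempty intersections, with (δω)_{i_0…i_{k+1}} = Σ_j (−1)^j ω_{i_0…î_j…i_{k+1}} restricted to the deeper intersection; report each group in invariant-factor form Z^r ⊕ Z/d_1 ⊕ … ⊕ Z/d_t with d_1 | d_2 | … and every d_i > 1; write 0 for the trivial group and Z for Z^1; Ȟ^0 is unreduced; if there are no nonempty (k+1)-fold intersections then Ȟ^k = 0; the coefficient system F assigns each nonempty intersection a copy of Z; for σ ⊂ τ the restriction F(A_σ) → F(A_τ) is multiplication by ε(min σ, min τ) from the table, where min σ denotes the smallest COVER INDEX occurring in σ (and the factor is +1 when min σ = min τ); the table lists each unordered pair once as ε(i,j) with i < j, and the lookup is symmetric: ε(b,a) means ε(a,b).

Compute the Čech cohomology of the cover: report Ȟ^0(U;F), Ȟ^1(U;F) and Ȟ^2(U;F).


intersection data:
  A1={{p},{t},{u},{p,q},{p,r},{p,u},{r,u},{s,u},{p,r,u}} A2={{s},{t},{q,s},{s,u}} A3={{p},{u},{p,q},{p,r},{p,u},{r,u},{s,u},{p,r,u}} A4={{q},{r},{p,q},{p,r},{q,s},{r,u},{p,r,u}} A5={{q},{p,q},{q,s}} A6={{s},{q,s},{s,u}}
  A12={{t},{s,u}} A13={{p},{u},{p,q},{p,r},{p,u},{r,u},{s,u},{p,r,u}} A14={{p,q},{p,r},{r,u},{p,r,u}} A15={{p,q}} A16={{s,u}} A23={{s,u}} A24={{q,s}} A25={{q,s}} A26={{s},{q,s},{s,u}} A34={{p,q},{p,r},{r,u},{p,r,u}} A35={{p,q}} A36={{s,u}} A45={{q},{p,q},{q,s}} A46={{q,s}} A56={{q,s}}
  A123={{s,u}} A126={{s,u}} A134={{p,q},{p,r},{r,u},{p,r,u}} A135={{p,q}} A136={{s,u}} A145={{p,q}} A236={{s,u}} A245={{q,s}} A246={{q,s}} A256={{q,s}} A345={{p,q}} A456={{q,s}}
  A1236={{s,u}} A1345={{p,q}} A2456={{q,s}}
C dims 6,15,12,3; δ0: rk 5, SNF 1^5; δ1: rk 9, SNF 1^9; δ2: rk 3, SNF 1^3
Ȟ^0 = (6 − 5) − 0 = 1, so Ȟ^0 ≅ Z
Ȟ^1 = (15 − 9) − 5 = 1, so Ȟ^1 ≅ Z
Ȟ^2 = (12 − 3) − 9 = 0, so Ȟ^2 ≅ 0

Ȟ^0(U;F) ≅ Z; Ȟ^1(U;F) ≅ Z; Ȟ^2(U;F) ≅ 0


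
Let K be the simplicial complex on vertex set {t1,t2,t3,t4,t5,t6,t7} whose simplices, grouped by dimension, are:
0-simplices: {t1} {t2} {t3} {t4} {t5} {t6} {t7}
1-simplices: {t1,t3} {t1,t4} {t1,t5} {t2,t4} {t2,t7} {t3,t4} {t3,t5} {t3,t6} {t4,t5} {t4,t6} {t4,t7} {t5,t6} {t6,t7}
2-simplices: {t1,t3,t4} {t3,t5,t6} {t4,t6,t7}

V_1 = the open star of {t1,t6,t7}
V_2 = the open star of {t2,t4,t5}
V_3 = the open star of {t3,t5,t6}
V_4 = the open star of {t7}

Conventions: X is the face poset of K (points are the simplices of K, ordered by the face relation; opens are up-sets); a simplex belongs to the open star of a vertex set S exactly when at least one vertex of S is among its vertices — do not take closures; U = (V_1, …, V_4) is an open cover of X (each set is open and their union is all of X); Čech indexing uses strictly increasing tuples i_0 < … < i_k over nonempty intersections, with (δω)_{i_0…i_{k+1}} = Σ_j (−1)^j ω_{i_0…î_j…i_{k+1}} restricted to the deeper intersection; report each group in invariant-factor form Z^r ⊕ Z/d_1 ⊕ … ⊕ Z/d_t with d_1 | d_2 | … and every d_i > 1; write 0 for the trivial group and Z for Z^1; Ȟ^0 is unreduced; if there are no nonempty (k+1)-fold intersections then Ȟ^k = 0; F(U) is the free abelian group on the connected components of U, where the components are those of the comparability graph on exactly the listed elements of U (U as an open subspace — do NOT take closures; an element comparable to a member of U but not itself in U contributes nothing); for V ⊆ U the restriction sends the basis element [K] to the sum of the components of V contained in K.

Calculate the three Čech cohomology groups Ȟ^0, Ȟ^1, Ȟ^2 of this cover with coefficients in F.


nerve simplices:
  V1={{t1},{t6},{t7},{t1,t3},{t1,t4},{t1,t5},{t2,t7},{t3,t6},{t4,t6},{t4,t7},{t5,t6},{t6,t7},{t1,t3,t4},{t3,t5,t6},{t4,t6,t7}} V2={{t2},{t4},{t5},{t1,t4},{t1,t5},{t2,t4},{t2,t7},{t3,t4},{t3,t5},{t4,t5},{t4,t6},{t4,t7},{t5,t6},{t1,t3,t4},{t3,t5,t6},{t4,t6,t7}} V3={{t3},{t5},{t6},{t1,t3},{t1,t5},{t3,t4},{t3,t5},{t3,t6},{t4,t5},{t4,t6},{t5,t6},{t6,t7},{t1,t3,t4},{t3,t5,t6},{t4,t6,t7}} V4={{t7},{t2,t7},{t4,t7},{t6,t7},{t4,t6,t7}}
  V12={{t1,t4},{t1,t5},{t2,t7},{t4,t6},{t4,t7},{t5,t6},{t1,t3,t4},{t3,t5,t6},{t4,t6,t7}} V13={{t6},{t1,t3},{t1,t5},{t3,t6},{t4,t6},{t5,t6},{t6,t7},{t1,t3,t4},{t3,t5,t6},{t4,t6,t7}} V14={{t7},{t2,t7},{t4,t7},{t6,t7},{t4,t6,t7}} V23={{t5},{t1,t5},{t3,t4},{t3,t5},{t4,t5},{t4,t6},{t5,t6},{t1,t3,t4},{t3,t5,t6},{t4,t6,t7}} V24={{t2,t7},{t4,t7},{t4,t6,t7}} V34={{t6,t7},{t4,t6,t7}}
  V123={{t1,t5},{t4,t6},{t5,t6},{t1,t3,t4},{t3,t5,t6},{t4,t6,t7}} V124={{t2,t7},{t4,t7},{t4,t6,t7}} V134={{t6,t7},{t4,t6,t7}} V234={{t4,t6,t7}}
  V1234={{t4,t6,t7}}
components per intersection:
  V1: {{t1},{t1,t3},{t1,t4},{t1,t5},{t1,t3,t4}} {{t6},{t7},{t2,t7},{t3,t6},{t4,t6},{t4,t7},{t5,t6},{t6,t7},{t3,t5,t6},{t4,t6,t7}}
  V2: {{t2},{t4},{t5},{t1,t4},{t1,t5},{t2,t4},{t2,t7},{t3,t4},{t3,t5},{t4,t5},{t4,t6},{t4,t7},{t5,t6},{t1,t3,t4},{t3,t5,t6},{t4,t6,t7}}
  V3: {{t3},{t5},{t6},{t1,t3},{t1,t5},{t3,t4},{t3,t5},{t3,t6},{t4,t5},{t4,t6},{t5,t6},{t6,t7},{t1,t3,t4},{t3,t5,t6},{t4,t6,t7}}
  V4: {{t7},{t2,t7},{t4,t7},{t6,t7},{t4,t6,t7}}
  V12: {{t1,t4},{t1,t3,t4}} {{t1,t5}} {{t2,t7}} {{t4,t6},{t4,t7},{t4,t6,t7}} {{t5,t6},{t3,t5,t6}}
  V13: {{t6},{t3,t6},{t4,t6},{t5,t6},{t6,t7},{t3,t5,t6},{t4,t6,t7}} {{t1,t3},{t1,t3,t4}} {{t1,t5}}
  V14: {{t7},{t2,t7},{t4,t7},{t6,t7},{t4,t6,t7}}
  V23: {{t5},{t1,t5},{t3,t5},{t4,t5},{t5,t6},{t3,t5,t6}} {{t3,t4},{t1,t3,t4}} {{t4,t6},{t4,t6,t7}}
  V24: {{t2,t7}} {{t4,t7},{t4,t6,t7}}
  V34: {{t6,t7},{t4,t6,t7}}
  V123: {{t1,t5}} {{t4,t6},{t4,t6,t7}} {{t5,t6},{t3,t5,t6}} {{t1,t3,t4}}
  V124: {{t2,t7}} {{t4,t7},{t4,t6,t7}}
  V134: {{t6,t7},{t4,t6,t7}}
  V234: {{t4,t6,t7}}
  V1234: {{t4,t6,t7}}
C dims 5,15,8,1; δ0: rk 4, SNF 1^4; δ1: rk 7, SNF 1^7; δ2: rk 1, SNF 1^1
degree 0: 5−4−0 = 1 → Ȟ^0 ≅ Z
degree 1: 15−7−4 = 4 → Ȟ^1 ≅ Z^4
degree 2: 8−1−7 = 0 → Ȟ^2 ≅ 0

Ȟ^0 ≅ Z, Ȟ^1 ≅ Z^4 and Ȟ^2 ≅ 0


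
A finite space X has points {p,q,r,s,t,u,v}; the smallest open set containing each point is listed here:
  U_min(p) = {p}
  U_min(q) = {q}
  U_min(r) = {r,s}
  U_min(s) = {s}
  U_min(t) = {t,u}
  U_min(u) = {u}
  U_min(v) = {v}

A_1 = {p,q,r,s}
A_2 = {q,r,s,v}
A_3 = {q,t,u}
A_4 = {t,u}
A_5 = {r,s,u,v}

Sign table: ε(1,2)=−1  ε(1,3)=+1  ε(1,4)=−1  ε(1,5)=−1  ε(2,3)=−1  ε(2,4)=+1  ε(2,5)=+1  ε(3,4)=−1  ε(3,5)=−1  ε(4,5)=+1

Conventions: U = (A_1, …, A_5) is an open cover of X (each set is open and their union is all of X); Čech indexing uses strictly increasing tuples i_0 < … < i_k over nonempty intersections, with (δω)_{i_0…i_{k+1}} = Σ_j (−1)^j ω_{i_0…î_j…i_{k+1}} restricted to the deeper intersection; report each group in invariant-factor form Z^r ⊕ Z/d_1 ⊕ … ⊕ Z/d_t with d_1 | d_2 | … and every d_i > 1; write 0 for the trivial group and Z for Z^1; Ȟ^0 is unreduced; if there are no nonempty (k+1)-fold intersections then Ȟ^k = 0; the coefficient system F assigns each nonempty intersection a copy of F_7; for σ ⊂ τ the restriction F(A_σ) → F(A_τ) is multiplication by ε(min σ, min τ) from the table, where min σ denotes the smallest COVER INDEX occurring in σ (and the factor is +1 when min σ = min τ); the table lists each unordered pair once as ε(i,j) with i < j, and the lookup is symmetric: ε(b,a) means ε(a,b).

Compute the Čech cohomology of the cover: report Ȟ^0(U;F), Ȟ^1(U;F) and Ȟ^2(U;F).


Ȟ^0(U;F) ≅ Z/7; Ȟ^1(U;F) ≅ Z/7; Ȟ^2(U;F) ≅ 0

intersection data:
  A12={q,r,s} A13={q} A15={r,s} A23={q} A25={r,s,v} A34={t,u} A35={u} A45={u}
  A123={q} A125={r,s} A345={u}
C dims 5,8,3; δ0: rk_F7 4; δ1: rk_F7 3
Ȟ^0 = (5 − 4) − 0 = 1, so Ȟ^0 ≅ Z/7
Ȟ^1 = (8 − 3) − 4 = 1, so Ȟ^1 ≅ Z/7
Ȟ^2 = (3 − 0) − 3 = 0, so Ȟ^2 ≅ 0


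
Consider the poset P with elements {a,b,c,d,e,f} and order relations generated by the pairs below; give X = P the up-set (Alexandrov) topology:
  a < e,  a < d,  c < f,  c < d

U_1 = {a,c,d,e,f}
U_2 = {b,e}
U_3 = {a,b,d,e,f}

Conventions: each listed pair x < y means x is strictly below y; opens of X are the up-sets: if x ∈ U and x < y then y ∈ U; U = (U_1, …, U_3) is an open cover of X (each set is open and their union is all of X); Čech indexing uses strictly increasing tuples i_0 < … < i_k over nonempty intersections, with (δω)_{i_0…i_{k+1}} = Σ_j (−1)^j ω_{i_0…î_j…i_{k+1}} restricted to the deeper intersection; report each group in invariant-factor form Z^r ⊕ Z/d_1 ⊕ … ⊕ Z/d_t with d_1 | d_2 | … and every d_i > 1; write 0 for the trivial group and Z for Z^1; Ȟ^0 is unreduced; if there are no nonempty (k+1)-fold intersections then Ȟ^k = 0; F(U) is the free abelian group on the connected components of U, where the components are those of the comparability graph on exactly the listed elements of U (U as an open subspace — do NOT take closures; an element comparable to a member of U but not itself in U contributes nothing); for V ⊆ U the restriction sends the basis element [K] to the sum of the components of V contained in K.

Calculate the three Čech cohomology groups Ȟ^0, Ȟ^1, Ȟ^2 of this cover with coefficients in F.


Ȟ^0 = Z^2; Ȟ^1 = 0; Ȟ^2 = 0

nonempty intersections:
  U12={e} U13={a,d,e,f} U23={b,e}
  U123={e}
components per intersection:
  U1: {a,c,d,e,f}
  U2: {b} {e}
  U3: {a,d,e} {b} {f}
  U12: {e}
  U13: {a,d,e} {f}
  U23: {b} {e}
  U123: {e}
C dims 6,5,1; δ0: rk 4, SNF 1^4; δ1: rk 1, SNF 1^1
Ȟ^0: (6−4)−0=2 ⇒ Z^2
Ȟ^1: (5−1)−4=0 ⇒ 0
Ȟ^2: (1−0)−1=0 ⇒ 0


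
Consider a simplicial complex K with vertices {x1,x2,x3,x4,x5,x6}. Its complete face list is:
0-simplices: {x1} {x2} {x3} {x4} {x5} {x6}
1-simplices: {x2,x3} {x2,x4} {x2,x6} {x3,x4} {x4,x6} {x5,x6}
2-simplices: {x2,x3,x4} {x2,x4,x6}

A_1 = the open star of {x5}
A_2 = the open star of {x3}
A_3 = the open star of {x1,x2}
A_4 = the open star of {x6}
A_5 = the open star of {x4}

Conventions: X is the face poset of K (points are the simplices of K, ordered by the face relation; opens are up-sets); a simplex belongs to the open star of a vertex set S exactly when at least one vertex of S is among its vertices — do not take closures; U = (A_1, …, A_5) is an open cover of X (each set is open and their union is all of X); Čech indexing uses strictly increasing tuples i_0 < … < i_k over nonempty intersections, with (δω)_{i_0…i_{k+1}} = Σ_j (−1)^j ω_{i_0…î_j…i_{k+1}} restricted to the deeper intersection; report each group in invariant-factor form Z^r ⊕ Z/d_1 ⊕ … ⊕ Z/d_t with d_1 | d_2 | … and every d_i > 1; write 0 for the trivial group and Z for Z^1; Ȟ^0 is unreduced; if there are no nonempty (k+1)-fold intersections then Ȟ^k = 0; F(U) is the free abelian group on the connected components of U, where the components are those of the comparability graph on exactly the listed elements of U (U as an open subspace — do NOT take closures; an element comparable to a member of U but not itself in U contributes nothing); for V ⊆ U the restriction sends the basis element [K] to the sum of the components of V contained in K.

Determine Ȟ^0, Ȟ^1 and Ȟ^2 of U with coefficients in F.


intersection data:
  A1={{x5},{x5,x6}} A2={{x3},{x2,x3},{x3,x4},{x2,x3,x4}} A3={{x1},{x2},{x2,x3},{x2,x4},{x2,x6},{x2,x3,x4},{x2,x4,x6}} A4={{x6},{x2,x6},{x4,x6},{x5,x6},{x2,x4,x6}} A5={{x4},{x2,x4},{x3,x4},{x4,x6},{x2,x3,x4},{x2,x4,x6}}
  A14={{x5,x6}} A23={{x2,x3},{x2,x3,x4}} A25={{x3,x4},{x2,x3,x4}} A34={{x2,x6},{x2,x4,x6}} A35={{x2,x4},{x2,x3,x4},{x2,x4,x6}} A45={{x4,x6},{x2,x4,x6}}
  A235={{x2,x3,x4}} A345={{x2,x4,x6}}
components per intersection:
  A1: {{x5},{x5,x6}}
  A2: {{x3},{x2,x3},{x3,x4},{x2,x3,x4}}
  A3: {{x1}} {{x2},{x2,x3},{x2,x4},{x2,x6},{x2,x3,x4},{x2,x4,x6}}
  A4: {{x6},{x2,x6},{x4,x6},{x5,x6},{x2,x4,x6}}
  A5: {{x4},{x2,x4},{x3,x4},{x4,x6},{x2,x3,x4},{x2,x4,x6}}
  A14: {{x5,x6}}
  A23: {{x2,x3},{x2,x3,x4}}
  A25: {{x3,x4},{x2,x3,x4}}
  A34: {{x2,x6},{x2,x4,x6}}
  A35: {{x2,x4},{x2,x3,x4},{x2,x4,x6}}
  A45: {{x4,x6},{x2,x4,x6}}
  A235: {{x2,x3,x4}}
  A345: {{x2,x4,x6}}
C dims 6,6,2; δ0: rk 4, SNF 1^4; δ1: rk 2, SNF 1^2
Ȟ^0 = (6 − 4) − 0 = 2, so Ȟ^0 ≅ Z^2
Ȟ^1 = (6 − 2) − 4 = 0, so Ȟ^1 ≅ 0
Ȟ^2 = (2 − 0) − 2 = 0, so Ȟ^2 ≅ 0

Ȟ^0(U;F) ≅ Z^2; Ȟ^1(U;F) ≅ 0; Ȟ^2(U;F) ≅ 0


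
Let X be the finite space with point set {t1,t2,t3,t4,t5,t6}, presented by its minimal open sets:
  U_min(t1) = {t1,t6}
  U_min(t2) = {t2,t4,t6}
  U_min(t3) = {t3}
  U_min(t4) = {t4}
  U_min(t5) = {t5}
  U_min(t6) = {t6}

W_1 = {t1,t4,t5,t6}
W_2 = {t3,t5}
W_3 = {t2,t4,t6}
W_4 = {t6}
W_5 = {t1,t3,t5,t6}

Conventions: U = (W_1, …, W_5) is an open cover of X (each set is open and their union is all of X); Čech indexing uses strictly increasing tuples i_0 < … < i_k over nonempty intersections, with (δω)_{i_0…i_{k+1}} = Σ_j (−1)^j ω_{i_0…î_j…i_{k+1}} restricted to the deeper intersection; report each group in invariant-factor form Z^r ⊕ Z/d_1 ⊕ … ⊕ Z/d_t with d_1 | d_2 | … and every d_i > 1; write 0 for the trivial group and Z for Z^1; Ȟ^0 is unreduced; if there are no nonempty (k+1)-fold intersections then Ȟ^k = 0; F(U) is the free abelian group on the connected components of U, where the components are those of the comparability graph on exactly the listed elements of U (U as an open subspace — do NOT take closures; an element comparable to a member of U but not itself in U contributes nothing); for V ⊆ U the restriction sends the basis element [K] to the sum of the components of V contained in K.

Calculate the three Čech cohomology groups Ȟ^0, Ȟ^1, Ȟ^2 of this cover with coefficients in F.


intersection data:
  W12={t5} W13={t4,t6} W14={t6} W15={t1,t5,t6} W25={t3,t5} W34={t6} W35={t6} W45={t6}
  W125={t5} W134={t6} W135={t6} W145={t6} W345={t6}
  W1345={t6}
components per intersection:
  W1: {t1,t6} {t4} {t5}
  W2: {t3} {t5}
  W3: {t2,t4,t6}
  W4: {t6}
  W5: {t1,t6} {t3} {t5}
  W12: {t5}
  W13: {t4} {t6}
  W14: {t6}
  W15: {t1,t6} {t5}
  W25: {t3} {t5}
  W34: {t6}
  W35: {t6}
  W45: {t6}
  W125: {t5}
  W134: {t6}
  W135: {t6}
  W145: {t6}
  W345: {t6}
  W1345: {t6}
C dims 10,11,5,1; δ0: rk 7, SNF 1^7; δ1: rk 4, SNF 1^4; δ2: rk 1, SNF 1^1
Ȟ^0 = (10 − 7) − 0 = 3, so Ȟ^0 ≅ Z^3
Ȟ^1 = (11 − 4) − 7 = 0, so Ȟ^1 ≅ 0
Ȟ^2 = (5 − 1) − 4 = 0, so Ȟ^2 ≅ 0

Ȟ^0 ≅ Z^3,  Ȟ^1 ≅ 0,  Ȟ^2 ≅ 0


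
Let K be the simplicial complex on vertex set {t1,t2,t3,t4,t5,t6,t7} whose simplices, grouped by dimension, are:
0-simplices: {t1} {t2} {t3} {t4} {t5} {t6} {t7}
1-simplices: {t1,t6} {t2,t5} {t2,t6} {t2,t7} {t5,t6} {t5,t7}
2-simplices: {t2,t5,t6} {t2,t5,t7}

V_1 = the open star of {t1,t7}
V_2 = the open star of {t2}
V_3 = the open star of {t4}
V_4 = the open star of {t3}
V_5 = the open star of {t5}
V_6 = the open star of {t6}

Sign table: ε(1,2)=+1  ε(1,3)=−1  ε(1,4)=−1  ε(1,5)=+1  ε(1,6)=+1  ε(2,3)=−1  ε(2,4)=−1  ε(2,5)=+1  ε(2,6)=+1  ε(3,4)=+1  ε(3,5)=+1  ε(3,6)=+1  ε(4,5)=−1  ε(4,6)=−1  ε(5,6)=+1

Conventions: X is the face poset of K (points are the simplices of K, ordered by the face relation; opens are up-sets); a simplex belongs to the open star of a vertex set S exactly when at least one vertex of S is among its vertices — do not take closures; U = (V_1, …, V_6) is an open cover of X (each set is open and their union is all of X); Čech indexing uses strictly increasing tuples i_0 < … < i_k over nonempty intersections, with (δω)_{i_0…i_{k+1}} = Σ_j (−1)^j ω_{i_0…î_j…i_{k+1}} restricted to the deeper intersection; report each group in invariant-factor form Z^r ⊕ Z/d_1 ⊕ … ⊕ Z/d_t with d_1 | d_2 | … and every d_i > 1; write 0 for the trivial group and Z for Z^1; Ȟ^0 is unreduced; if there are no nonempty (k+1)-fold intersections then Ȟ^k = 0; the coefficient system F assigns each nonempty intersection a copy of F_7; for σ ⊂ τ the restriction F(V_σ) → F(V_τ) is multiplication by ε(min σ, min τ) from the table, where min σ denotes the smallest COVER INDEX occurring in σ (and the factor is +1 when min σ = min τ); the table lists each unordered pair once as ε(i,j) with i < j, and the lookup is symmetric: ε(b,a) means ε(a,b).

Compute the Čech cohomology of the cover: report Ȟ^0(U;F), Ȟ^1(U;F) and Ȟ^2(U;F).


intersection data:
  V1={{t1},{t7},{t1,t6},{t2,t7},{t5,t7},{t2,t5,t7}} V2={{t2},{t2,t5},{t2,t6},{t2,t7},{t2,t5,t6},{t2,t5,t7}} V3={{t4}} V4={{t3}} V5={{t5},{t2,t5},{t5,t6},{t5,t7},{t2,t5,t6},{t2,t5,t7}} V6={{t6},{t1,t6},{t2,t6},{t5,t6},{t2,t5,t6}}
  V12={{t2,t7},{t2,t5,t7}} V15={{t5,t7},{t2,t5,t7}} V16={{t1,t6}} V25={{t2,t5},{t2,t5,t6},{t2,t5,t7}} V26={{t2,t6},{t2,t5,t6}} V56={{t5,t6},{t2,t5,t6}}
  V125={{t2,t5,t7}} V256={{t2,t5,t6}}
C dims 6,6,2; δ0: rk_F7 3; δ1: rk_F7 2
Ȟ^0 = (6 − 3) − 0 = 3, so Ȟ^0 ≅ Z/7 ⊕ Z/7 ⊕ Z/7
Ȟ^1 = (6 − 2) − 3 = 1, so Ȟ^1 ≅ Z/7
Ȟ^2 = (2 − 0) − 2 = 0, so Ȟ^2 ≅ 0

Ȟ^0 = Z/7 ⊕ Z/7 ⊕ Z/7, Ȟ^1 = Z/7, Ȟ^2 = 0


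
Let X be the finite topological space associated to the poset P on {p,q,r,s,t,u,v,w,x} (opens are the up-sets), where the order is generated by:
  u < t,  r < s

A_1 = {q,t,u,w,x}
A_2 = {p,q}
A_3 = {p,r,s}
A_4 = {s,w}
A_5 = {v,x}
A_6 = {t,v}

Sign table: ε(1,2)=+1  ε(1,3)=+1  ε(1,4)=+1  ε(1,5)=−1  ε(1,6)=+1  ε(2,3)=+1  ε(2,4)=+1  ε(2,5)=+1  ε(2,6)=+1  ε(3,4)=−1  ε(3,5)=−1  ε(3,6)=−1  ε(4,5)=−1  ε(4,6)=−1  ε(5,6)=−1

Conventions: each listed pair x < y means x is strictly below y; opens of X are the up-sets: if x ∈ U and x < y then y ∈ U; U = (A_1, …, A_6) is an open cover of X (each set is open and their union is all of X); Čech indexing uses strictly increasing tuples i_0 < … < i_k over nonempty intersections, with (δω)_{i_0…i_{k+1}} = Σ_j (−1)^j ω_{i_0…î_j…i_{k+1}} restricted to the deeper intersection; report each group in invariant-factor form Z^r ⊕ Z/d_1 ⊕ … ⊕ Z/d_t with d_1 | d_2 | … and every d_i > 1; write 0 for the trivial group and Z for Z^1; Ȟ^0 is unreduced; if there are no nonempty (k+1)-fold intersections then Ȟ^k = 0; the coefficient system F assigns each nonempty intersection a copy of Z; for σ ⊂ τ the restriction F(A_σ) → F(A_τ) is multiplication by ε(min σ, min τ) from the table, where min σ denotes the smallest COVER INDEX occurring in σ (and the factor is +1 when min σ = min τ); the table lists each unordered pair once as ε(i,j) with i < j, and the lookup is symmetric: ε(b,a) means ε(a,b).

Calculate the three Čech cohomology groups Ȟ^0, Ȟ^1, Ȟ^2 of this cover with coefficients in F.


nonempty intersections:
  A12={q} A14={w} A15={x} A16={t} A23={p} A34={s} A56={v}
C dims 6,7; δ0: rk 6, SNF 1^5·2
Ȟ^0: (6−6)−0=0 ⇒ 0
Ȟ^1: (7−0)−6=1 plus torsion [2] ⇒ Z ⊕ Z/2
Ȟ^2: (0−0)−0=0 ⇒ 0

Ȟ^0(U;F) ≅ 0, Ȟ^1(U;F) ≅ Z ⊕ Z/2 and Ȟ^2(U;F) ≅ 0


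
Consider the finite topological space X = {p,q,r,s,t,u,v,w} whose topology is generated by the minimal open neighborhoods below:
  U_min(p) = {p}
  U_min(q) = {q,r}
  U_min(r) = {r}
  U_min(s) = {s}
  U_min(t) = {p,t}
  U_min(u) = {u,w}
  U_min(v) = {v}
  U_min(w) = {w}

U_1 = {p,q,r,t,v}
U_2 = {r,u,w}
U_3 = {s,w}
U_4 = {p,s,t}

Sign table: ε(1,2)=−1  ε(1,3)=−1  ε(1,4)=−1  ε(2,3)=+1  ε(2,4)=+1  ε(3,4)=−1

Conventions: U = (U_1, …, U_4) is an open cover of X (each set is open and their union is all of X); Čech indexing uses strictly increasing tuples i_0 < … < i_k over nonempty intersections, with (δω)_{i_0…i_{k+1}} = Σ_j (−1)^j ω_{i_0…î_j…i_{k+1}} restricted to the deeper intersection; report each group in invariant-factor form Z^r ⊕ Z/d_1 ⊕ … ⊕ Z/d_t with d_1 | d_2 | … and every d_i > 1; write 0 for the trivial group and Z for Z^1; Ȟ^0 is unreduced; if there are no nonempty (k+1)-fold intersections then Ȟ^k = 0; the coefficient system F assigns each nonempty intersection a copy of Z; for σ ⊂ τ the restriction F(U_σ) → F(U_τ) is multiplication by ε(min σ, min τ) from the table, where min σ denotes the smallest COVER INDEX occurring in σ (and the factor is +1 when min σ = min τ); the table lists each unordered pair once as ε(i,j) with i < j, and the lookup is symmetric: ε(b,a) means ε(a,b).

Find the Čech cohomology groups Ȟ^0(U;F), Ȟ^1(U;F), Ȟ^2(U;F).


nerve of the cover:
  U12={r} U14={p,t} U23={w} U34={s}
C dims 4,4; δ0: rk 4, SNF 1^3·2
Ȟ^0 = (4 − 4) − 0 = 0, so Ȟ^0 ≅ 0
Ȟ^1 = (4 − 0) − 4 = 0 plus torsion [2], so Ȟ^1 ≅ Z/2
Ȟ^2 = (0 − 0) − 0 = 0, so Ȟ^2 ≅ 0

Ȟ^0 = 0; Ȟ^1 = Z/2; Ȟ^2 = 0


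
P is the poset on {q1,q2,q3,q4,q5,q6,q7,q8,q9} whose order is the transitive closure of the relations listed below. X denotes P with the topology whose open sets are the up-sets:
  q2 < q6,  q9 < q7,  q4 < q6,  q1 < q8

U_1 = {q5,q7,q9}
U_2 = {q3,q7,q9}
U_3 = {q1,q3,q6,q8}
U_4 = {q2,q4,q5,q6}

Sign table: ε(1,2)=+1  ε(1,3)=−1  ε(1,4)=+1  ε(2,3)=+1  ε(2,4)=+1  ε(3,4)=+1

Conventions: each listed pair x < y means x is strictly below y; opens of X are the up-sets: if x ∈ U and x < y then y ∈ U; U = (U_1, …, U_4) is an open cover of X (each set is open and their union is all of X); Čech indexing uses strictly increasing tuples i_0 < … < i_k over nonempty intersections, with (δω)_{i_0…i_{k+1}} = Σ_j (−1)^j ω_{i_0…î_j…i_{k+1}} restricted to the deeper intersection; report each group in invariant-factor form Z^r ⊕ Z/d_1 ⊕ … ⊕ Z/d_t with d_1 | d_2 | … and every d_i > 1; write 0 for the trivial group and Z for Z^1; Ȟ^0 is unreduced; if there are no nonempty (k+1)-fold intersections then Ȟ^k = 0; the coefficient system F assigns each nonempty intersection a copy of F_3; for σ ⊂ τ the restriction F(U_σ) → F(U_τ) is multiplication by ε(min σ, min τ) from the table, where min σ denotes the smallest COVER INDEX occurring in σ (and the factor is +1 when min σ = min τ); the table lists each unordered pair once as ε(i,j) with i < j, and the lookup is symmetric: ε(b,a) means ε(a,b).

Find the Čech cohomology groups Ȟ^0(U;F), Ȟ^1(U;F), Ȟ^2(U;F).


Ȟ^0(U;F) ≅ Z/3; Ȟ^1(U;F) ≅ Z/3; Ȟ^2(U;F) ≅ 0

nerve simplices:
  U12={q7,q9} U14={q5} U23={q3} U34={q6}
C dims 4,4; δ0: rk_F3 3
degree 0: 4−3−0 = 1 → Ȟ^0 ≅ Z/3
degree 1: 4−0−3 = 1 → Ȟ^1 ≅ Z/3
degree 2: 0−0−0 = 0 → Ȟ^2 ≅ 0


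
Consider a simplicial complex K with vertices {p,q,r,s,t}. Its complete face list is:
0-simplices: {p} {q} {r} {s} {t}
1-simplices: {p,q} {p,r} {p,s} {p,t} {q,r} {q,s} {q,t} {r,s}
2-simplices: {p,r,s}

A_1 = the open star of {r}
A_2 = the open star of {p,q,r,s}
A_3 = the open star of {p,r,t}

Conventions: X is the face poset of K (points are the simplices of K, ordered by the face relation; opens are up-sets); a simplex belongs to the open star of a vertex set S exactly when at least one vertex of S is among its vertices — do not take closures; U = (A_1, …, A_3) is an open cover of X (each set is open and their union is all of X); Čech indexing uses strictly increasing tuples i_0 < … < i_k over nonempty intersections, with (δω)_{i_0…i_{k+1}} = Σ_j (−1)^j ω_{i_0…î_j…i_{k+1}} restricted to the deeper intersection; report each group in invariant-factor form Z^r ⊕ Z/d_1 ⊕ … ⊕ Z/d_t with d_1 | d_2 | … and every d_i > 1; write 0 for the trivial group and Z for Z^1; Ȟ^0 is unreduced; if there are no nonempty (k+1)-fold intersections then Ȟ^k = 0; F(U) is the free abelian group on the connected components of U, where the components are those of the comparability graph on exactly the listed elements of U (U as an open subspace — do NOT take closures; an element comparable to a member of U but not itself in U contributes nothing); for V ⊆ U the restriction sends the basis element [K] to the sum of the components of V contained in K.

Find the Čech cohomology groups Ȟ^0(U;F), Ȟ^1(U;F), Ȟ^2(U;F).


nerve simplices:
  A1={{r},{p,r},{q,r},{r,s},{p,r,s}} A2={{p},{q},{r},{s},{p,q},{p,r},{p,s},{p,t},{q,r},{q,s},{q,t},{r,s},{p,r,s}} A3={{p},{r},{t},{p,q},{p,r},{p,s},{p,t},{q,r},{q,t},{r,s},{p,r,s}}
  A12={{r},{p,r},{q,r},{r,s},{p,r,s}} A13={{r},{p,r},{q,r},{r,s},{p,r,s}} A23={{p},{r},{p,q},{p,r},{p,s},{p,t},{q,r},{q,t},{r,s},{p,r,s}}
  A123={{r},{p,r},{q,r},{r,s},{p,r,s}}
components per intersection:
  A1: {{r},{p,r},{q,r},{r,s},{p,r,s}}
  A2: {{p},{q},{r},{s},{p,q},{p,r},{p,s},{p,t},{q,r},{q,s},{q,t},{r,s},{p,r,s}}
  A3: {{p},{r},{t},{p,q},{p,r},{p,s},{p,t},{q,r},{q,t},{r,s},{p,r,s}}
  A12: {{r},{p,r},{q,r},{r,s},{p,r,s}}
  A13: {{r},{p,r},{q,r},{r,s},{p,r,s}}
  A23: {{p},{r},{p,q},{p,r},{p,s},{p,t},{q,r},{r,s},{p,r,s}} {{q,t}}
  A123: {{r},{p,r},{q,r},{r,s},{p,r,s}}
C dims 3,4,1; δ0: rk 2, SNF 1^2; δ1: rk 1, SNF 1^1
degree 0: 3−2−0 = 1 → Ȟ^0 ≅ Z
degree 1: 4−1−2 = 1 → Ȟ^1 ≅ Z
degree 2: 1−0−1 = 0 → Ȟ^2 ≅ 0

Ȟ^0 = Z; Ȟ^1 = Z; Ȟ^2 = 0


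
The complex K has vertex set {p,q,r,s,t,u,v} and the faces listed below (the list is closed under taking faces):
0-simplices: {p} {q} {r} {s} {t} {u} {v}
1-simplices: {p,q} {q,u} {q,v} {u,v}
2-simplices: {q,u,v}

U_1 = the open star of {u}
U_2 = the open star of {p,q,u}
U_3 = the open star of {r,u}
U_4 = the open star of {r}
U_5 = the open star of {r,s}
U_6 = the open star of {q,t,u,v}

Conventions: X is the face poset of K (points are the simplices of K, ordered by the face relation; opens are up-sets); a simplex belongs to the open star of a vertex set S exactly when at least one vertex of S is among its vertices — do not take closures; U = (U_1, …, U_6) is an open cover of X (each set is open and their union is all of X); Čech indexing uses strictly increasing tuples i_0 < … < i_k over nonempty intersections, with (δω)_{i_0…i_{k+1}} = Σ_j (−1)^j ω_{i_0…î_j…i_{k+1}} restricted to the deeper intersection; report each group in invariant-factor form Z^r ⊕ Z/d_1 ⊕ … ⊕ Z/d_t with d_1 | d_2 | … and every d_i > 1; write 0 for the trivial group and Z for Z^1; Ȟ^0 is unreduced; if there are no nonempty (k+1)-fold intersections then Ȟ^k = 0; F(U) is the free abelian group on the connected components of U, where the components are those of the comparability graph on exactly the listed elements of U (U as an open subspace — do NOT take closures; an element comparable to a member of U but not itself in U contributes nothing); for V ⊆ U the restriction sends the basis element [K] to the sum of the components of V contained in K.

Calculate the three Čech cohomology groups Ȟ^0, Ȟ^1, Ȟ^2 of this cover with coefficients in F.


Ȟ^0(U;F) ≅ Z^4,  Ȟ^1(U;F) ≅ 0,  Ȟ^2(U;F) ≅ 0

intersection data:
  U1={{u},{q,u},{u,v},{q,u,v}} U2={{p},{q},{u},{p,q},{q,u},{q,v},{u,v},{q,u,v}} U3={{r},{u},{q,u},{u,v},{q,u,v}} U4={{r}} U5={{r},{s}} U6={{q},{t},{u},{v},{p,q},{q,u},{q,v},{u,v},{q,u,v}}
  U12={{u},{q,u},{u,v},{q,u,v}} U13={{u},{q,u},{u,v},{q,u,v}} U16={{u},{q,u},{u,v},{q,u,v}} U23={{u},{q,u},{u,v},{q,u,v}} U26={{q},{u},{p,q},{q,u},{q,v},{u,v},{q,u,v}} U34={{r}} U35={{r}} U36={{u},{q,u},{u,v},{q,u,v}} U45={{r}}
  U123={{u},{q,u},{u,v},{q,u,v}} U126={{u},{q,u},{u,v},{q,u,v}} U136={{u},{q,u},{u,v},{q,u,v}} U236={{u},{q,u},{u,v},{q,u,v}} U345={{r}}
  U1236={{u},{q,u},{u,v},{q,u,v}}
components per intersection:
  U1: {{u},{q,u},{u,v},{q,u,v}}
  U2: {{p},{q},{u},{p,q},{q,u},{q,v},{u,v},{q,u,v}}
  U3: {{r}} {{u},{q,u},{u,v},{q,u,v}}
  U4: {{r}}
  U5: {{r}} {{s}}
  U6: {{q},{u},{v},{p,q},{q,u},{q,v},{u,v},{q,u,v}} {{t}}
  U12: {{u},{q,u},{u,v},{q,u,v}}
  U13: {{u},{q,u},{u,v},{q,u,v}}
  U16: {{u},{q,u},{u,v},{q,u,v}}
  U23: {{u},{q,u},{u,v},{q,u,v}}
  U26: {{q},{u},{p,q},{q,u},{q,v},{u,v},{q,u,v}}
  U34: {{r}}
  U35: {{r}}
  U36: {{u},{q,u},{u,v},{q,u,v}}
  U45: {{r}}
  U123: {{u},{q,u},{u,v},{q,u,v}}
  U126: {{u},{q,u},{u,v},{q,u,v}}
  U136: {{u},{q,u},{u,v},{q,u,v}}
  U236: {{u},{q,u},{u,v},{q,u,v}}
  U345: {{r}}
  U1236: {{u},{q,u},{u,v},{q,u,v}}
C dims 9,9,5,1; δ0: rk 5, SNF 1^5; δ1: rk 4, SNF 1^4; δ2: rk 1, SNF 1^1
Ȟ^0 = (9 − 5) − 0 = 4, so Ȟ^0 ≅ Z^4
Ȟ^1 = (9 − 4) − 5 = 0, so Ȟ^1 ≅ 0
Ȟ^2 = (5 − 1) − 4 = 0, so Ȟ^2 ≅ 0


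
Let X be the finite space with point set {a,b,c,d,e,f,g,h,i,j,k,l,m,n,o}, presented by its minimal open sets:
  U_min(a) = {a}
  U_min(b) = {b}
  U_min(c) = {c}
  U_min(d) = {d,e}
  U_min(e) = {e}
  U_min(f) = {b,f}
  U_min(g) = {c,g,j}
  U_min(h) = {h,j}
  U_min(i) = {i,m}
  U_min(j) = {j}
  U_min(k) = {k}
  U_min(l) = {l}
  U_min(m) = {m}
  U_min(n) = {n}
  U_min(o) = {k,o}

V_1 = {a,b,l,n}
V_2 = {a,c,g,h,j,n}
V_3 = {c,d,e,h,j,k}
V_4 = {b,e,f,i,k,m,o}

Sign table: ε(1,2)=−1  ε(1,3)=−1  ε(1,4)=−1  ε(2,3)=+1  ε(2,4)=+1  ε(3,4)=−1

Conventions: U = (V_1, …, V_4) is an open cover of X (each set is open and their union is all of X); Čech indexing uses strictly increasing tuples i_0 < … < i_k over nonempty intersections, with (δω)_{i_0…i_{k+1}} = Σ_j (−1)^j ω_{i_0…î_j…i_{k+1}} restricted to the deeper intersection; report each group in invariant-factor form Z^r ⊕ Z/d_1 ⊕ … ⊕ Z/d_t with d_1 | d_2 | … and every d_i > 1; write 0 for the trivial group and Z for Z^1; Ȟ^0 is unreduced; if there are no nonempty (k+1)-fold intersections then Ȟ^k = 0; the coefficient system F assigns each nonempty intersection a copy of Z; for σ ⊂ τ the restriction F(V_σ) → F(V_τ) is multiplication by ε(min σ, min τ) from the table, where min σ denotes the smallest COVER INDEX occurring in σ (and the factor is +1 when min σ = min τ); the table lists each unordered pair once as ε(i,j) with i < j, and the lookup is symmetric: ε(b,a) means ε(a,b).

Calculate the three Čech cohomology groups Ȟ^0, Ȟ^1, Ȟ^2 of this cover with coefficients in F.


Ȟ^0(U;F) ≅ 0, Ȟ^1(U;F) ≅ Z/2, Ȟ^2(U;F) ≅ 0

nerve of the cover:
  V12={a,n} V14={b} V23={c,h,j} V34={e,k}
C dims 4,4; δ0: rk 4, SNF 1^3·2
Ȟ^0 = (4 − 4) − 0 = 0, so Ȟ^0 ≅ 0
Ȟ^1 = (4 − 0) − 4 = 0 plus torsion [2], so Ȟ^1 ≅ Z/2
Ȟ^2 = (0 − 0) − 0 = 0, so Ȟ^2 ≅ 0
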